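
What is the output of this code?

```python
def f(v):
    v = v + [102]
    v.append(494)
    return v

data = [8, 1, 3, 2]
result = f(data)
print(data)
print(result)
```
[8, 1, 3, 2]
[8, 1, 3, 2, 102, 494]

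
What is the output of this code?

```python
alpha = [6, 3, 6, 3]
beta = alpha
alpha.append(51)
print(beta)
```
[6, 3, 6, 3, 51]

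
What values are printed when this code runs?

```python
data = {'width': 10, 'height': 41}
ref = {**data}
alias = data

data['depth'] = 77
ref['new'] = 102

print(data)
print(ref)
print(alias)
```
{'width': 10, 'height': 41, 'depth': 77}
{'width': 10, 'height': 41, 'new': 102}
{'width': 10, 'height': 41, 'depth': 77}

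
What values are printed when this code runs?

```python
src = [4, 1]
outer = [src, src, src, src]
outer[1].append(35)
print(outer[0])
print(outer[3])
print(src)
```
[4, 1, 35]
[4, 1, 35]
[4, 1, 35]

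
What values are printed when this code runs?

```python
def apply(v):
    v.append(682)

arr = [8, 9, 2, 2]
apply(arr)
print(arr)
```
[8, 9, 2, 2, 682]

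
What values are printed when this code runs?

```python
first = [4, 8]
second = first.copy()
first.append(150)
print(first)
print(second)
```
[4, 8, 150]
[4, 8]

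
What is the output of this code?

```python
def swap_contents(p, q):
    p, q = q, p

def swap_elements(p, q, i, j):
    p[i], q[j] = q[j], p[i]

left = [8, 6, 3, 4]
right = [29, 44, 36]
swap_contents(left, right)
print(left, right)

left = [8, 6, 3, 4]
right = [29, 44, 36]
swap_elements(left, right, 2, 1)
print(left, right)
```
[8, 6, 3, 4] [29, 44, 36]
[8, 6, 44, 4] [29, 3, 36]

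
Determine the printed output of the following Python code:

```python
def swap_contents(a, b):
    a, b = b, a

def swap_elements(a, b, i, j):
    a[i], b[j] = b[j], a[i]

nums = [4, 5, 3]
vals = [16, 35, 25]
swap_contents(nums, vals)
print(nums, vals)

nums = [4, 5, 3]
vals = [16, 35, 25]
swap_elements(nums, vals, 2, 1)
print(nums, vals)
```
[4, 5, 3] [16, 35, 25]
[4, 5, 35] [16, 3, 25]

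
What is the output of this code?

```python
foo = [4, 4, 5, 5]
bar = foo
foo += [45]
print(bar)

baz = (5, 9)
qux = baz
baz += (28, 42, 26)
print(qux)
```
[4, 4, 5, 5, 45]
(5, 9)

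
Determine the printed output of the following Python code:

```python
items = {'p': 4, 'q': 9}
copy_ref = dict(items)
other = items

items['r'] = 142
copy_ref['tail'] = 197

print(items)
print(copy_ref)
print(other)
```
{'p': 4, 'q': 9, 'r': 142}
{'p': 4, 'q': 9, 'tail': 197}
{'p': 4, 'q': 9, 'r': 142}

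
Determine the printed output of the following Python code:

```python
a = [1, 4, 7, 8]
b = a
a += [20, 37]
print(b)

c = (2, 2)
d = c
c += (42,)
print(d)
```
[1, 4, 7, 8, 20, 37]
(2, 2)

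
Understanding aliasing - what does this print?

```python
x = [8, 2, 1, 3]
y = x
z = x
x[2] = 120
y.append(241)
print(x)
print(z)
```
[8, 2, 120, 3, 241]
[8, 2, 120, 3, 241]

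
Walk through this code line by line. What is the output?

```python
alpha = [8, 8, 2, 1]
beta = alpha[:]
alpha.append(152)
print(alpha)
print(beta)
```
[8, 8, 2, 1, 152]
[8, 8, 2, 1]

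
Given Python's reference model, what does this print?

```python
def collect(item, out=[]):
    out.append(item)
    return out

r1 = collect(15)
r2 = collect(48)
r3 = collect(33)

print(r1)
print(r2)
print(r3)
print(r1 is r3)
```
[15, 48, 33]
[15, 48, 33]
[15, 48, 33]
True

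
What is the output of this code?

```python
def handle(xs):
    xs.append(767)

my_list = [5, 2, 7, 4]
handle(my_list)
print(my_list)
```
[5, 2, 7, 4, 767]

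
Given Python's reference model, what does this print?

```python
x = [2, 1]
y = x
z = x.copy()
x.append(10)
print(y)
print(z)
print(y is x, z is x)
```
[2, 1, 10]
[2, 1]
True False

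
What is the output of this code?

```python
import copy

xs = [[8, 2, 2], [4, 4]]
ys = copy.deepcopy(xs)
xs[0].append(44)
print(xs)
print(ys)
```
[[8, 2, 2, 44], [4, 4]]
[[8, 2, 2], [4, 4]]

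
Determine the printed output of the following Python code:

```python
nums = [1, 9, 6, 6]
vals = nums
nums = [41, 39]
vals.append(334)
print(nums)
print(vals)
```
[41, 39]
[1, 9, 6, 6, 334]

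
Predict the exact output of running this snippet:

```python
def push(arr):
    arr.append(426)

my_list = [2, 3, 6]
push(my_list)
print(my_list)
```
[2, 3, 6, 426]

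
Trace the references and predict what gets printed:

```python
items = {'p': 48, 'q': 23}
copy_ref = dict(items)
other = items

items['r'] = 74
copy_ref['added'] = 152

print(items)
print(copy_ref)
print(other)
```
{'p': 48, 'q': 23, 'r': 74}
{'p': 48, 'q': 23, 'added': 152}
{'p': 48, 'q': 23, 'r': 74}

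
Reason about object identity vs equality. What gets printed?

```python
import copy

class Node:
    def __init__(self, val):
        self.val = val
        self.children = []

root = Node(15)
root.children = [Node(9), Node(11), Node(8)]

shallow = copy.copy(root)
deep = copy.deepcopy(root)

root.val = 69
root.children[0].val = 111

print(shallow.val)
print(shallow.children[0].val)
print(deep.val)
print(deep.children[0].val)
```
15
111
15
9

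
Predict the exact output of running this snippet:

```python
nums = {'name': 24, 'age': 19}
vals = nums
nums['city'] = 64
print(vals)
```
{'name': 24, 'age': 19, 'city': 64}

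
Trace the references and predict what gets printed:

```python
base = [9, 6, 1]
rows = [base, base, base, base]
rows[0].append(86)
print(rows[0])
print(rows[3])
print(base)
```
[9, 6, 1, 86]
[9, 6, 1, 86]
[9, 6, 1, 86]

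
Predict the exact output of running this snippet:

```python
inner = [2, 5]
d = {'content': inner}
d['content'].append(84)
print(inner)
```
[2, 5, 84]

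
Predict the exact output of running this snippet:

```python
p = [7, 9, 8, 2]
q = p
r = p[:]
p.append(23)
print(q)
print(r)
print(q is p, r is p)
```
[7, 9, 8, 2, 23]
[7, 9, 8, 2]
True False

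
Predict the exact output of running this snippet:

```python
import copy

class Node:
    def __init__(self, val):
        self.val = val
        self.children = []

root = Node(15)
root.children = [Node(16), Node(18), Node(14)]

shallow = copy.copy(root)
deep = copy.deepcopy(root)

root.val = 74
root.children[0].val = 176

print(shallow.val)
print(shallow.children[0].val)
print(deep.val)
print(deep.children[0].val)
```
15
176
15
16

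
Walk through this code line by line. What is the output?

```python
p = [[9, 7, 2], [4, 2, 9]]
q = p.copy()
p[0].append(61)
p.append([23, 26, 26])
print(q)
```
[[9, 7, 2, 61], [4, 2, 9]]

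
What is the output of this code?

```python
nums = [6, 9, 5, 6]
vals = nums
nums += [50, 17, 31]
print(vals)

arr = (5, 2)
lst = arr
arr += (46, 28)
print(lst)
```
[6, 9, 5, 6, 50, 17, 31]
(5, 2)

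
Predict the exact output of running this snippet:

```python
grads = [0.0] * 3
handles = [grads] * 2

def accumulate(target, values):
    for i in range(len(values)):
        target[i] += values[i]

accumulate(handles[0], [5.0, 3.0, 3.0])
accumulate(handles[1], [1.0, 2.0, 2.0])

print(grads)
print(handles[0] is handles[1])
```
[6.0, 5.0, 5.0]
True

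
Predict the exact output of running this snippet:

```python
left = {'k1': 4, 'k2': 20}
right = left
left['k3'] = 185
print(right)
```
{'k1': 4, 'k2': 20, 'k3': 185}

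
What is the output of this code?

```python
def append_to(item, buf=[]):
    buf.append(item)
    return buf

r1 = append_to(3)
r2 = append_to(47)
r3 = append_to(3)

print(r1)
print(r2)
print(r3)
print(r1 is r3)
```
[3, 47, 3]
[3, 47, 3]
[3, 47, 3]
True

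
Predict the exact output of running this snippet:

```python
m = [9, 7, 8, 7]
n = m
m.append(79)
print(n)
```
[9, 7, 8, 7, 79]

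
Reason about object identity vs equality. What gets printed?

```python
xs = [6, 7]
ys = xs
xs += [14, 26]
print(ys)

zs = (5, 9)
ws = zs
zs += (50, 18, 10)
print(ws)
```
[6, 7, 14, 26]
(5, 9)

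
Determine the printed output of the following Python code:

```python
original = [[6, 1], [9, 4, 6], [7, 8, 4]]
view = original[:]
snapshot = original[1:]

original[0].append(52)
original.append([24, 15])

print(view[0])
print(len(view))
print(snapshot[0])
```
[6, 1, 52]
3
[9, 4, 6]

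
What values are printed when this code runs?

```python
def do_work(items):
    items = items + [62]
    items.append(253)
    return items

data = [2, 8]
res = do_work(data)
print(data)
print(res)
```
[2, 8]
[2, 8, 62, 253]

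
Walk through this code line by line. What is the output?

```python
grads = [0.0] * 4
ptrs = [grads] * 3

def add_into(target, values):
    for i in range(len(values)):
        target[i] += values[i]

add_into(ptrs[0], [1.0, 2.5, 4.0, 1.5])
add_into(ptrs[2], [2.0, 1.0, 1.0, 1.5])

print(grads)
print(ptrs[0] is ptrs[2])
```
[3.0, 3.5, 5.0, 3.0]
True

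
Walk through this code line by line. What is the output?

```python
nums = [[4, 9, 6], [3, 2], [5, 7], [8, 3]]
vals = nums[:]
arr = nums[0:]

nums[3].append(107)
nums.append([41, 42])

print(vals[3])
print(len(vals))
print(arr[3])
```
[8, 3, 107]
4
[8, 3, 107]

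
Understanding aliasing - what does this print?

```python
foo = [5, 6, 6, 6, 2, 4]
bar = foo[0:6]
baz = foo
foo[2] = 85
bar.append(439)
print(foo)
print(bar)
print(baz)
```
[5, 6, 85, 6, 2, 4]
[5, 6, 6, 6, 2, 4, 439]
[5, 6, 85, 6, 2, 4]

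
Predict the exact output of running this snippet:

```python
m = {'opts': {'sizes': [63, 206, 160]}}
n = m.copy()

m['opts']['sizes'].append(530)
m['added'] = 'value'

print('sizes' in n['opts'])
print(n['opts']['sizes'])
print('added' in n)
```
True
[63, 206, 160, 530]
False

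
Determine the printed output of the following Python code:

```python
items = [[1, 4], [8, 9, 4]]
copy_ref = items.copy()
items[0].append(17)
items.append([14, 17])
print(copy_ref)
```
[[1, 4, 17], [8, 9, 4]]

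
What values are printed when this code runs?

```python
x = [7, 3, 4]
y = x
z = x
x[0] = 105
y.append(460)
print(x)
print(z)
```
[105, 3, 4, 460]
[105, 3, 4, 460]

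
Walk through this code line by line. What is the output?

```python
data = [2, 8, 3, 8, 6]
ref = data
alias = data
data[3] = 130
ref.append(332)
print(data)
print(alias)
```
[2, 8, 3, 130, 6, 332]
[2, 8, 3, 130, 6, 332]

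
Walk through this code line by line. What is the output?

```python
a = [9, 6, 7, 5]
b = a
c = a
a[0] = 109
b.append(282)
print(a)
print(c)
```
[109, 6, 7, 5, 282]
[109, 6, 7, 5, 282]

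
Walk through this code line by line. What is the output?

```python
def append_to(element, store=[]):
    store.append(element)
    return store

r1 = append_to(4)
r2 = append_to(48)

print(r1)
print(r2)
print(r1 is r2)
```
[4, 48]
[4, 48]
True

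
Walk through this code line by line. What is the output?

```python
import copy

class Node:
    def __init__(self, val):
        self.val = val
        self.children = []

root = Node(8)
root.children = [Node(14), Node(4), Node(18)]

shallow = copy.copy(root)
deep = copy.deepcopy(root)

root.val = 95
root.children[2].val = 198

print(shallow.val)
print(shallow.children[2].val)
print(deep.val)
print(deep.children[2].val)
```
8
198
8
18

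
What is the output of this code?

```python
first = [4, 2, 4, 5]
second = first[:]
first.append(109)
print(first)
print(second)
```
[4, 2, 4, 5, 109]
[4, 2, 4, 5]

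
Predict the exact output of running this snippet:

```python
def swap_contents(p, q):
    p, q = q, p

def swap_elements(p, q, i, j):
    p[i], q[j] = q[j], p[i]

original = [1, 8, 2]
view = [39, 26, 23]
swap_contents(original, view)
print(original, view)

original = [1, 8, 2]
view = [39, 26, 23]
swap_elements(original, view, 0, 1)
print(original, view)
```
[1, 8, 2] [39, 26, 23]
[26, 8, 2] [39, 1, 23]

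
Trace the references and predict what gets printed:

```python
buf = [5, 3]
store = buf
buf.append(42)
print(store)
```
[5, 3, 42]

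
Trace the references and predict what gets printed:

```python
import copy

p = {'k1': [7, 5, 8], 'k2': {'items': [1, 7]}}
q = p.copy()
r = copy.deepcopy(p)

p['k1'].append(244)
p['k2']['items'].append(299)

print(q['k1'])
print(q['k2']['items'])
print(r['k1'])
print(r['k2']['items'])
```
[7, 5, 8, 244]
[1, 7, 299]
[7, 5, 8]
[1, 7]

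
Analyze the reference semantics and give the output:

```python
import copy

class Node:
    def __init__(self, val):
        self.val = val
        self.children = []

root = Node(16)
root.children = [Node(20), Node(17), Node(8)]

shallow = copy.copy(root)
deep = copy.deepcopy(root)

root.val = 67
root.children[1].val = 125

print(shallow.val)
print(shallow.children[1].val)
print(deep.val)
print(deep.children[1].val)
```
16
125
16
17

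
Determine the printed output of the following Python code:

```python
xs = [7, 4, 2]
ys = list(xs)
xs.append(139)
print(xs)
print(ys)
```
[7, 4, 2, 139]
[7, 4, 2]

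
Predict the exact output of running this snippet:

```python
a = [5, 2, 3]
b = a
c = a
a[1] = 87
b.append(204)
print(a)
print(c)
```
[5, 87, 3, 204]
[5, 87, 3, 204]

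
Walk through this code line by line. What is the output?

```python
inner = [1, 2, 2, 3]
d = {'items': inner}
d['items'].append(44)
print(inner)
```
[1, 2, 2, 3, 44]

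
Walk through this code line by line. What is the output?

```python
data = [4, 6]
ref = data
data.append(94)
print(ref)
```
[4, 6, 94]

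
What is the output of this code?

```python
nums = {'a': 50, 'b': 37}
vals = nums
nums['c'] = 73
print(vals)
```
{'a': 50, 'b': 37, 'c': 73}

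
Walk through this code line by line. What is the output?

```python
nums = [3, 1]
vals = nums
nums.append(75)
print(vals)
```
[3, 1, 75]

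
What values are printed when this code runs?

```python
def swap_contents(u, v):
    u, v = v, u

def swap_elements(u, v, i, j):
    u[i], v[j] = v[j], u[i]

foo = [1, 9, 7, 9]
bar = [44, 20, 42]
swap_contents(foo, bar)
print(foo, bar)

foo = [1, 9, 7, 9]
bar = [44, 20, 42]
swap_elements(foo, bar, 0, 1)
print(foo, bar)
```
[1, 9, 7, 9] [44, 20, 42]
[20, 9, 7, 9] [44, 1, 42]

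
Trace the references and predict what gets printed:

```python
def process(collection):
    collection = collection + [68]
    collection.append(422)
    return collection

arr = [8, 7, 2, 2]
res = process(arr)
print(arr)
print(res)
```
[8, 7, 2, 2]
[8, 7, 2, 2, 68, 422]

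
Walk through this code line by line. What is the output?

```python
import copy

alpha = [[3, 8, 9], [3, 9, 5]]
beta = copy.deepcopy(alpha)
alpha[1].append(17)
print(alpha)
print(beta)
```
[[3, 8, 9], [3, 9, 5, 17]]
[[3, 8, 9], [3, 9, 5]]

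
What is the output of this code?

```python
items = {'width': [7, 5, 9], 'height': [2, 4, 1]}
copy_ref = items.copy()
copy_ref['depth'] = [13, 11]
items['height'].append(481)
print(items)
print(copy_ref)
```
{'width': [7, 5, 9], 'height': [2, 4, 1, 481]}
{'width': [7, 5, 9], 'height': [2, 4, 1, 481], 'depth': [13, 11]}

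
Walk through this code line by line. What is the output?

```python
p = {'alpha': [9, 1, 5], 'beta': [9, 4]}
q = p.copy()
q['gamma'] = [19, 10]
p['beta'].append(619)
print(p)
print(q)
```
{'alpha': [9, 1, 5], 'beta': [9, 4, 619]}
{'alpha': [9, 1, 5], 'beta': [9, 4, 619], 'gamma': [19, 10]}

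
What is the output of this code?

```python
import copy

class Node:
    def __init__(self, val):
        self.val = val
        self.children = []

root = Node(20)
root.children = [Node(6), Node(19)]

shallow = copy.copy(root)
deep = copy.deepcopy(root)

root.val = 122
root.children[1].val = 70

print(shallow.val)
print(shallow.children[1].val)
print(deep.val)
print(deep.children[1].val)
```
20
70
20
19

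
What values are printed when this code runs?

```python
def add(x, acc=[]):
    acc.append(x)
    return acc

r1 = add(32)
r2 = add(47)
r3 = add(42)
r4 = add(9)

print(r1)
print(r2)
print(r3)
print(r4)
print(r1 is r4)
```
[32, 47, 42, 9]
[32, 47, 42, 9]
[32, 47, 42, 9]
[32, 47, 42, 9]
True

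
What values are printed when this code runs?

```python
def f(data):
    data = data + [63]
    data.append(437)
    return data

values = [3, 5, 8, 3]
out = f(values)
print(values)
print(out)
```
[3, 5, 8, 3]
[3, 5, 8, 3, 63, 437]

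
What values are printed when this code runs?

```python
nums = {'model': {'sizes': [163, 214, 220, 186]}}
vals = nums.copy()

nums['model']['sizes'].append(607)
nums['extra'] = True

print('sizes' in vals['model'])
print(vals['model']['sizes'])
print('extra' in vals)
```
True
[163, 214, 220, 186, 607]
False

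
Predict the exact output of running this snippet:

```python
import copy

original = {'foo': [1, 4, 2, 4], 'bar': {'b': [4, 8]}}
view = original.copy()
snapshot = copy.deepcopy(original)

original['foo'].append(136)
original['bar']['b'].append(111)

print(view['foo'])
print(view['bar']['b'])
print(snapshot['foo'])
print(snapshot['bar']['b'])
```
[1, 4, 2, 4, 136]
[4, 8, 111]
[1, 4, 2, 4]
[4, 8]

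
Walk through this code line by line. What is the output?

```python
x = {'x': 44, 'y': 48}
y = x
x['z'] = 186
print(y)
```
{'x': 44, 'y': 48, 'z': 186}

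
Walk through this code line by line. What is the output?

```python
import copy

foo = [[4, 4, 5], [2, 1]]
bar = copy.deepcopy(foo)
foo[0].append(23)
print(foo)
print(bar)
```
[[4, 4, 5, 23], [2, 1]]
[[4, 4, 5], [2, 1]]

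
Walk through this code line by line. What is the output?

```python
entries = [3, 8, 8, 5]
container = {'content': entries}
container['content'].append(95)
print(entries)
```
[3, 8, 8, 5, 95]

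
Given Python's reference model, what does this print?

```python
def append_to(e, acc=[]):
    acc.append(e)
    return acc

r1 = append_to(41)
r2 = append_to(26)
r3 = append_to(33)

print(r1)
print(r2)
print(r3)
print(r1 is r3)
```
[41, 26, 33]
[41, 26, 33]
[41, 26, 33]
True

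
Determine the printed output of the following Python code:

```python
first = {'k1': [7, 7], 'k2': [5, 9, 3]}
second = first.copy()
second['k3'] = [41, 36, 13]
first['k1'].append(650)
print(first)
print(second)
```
{'k1': [7, 7, 650], 'k2': [5, 9, 3]}
{'k1': [7, 7, 650], 'k2': [5, 9, 3], 'k3': [41, 36, 13]}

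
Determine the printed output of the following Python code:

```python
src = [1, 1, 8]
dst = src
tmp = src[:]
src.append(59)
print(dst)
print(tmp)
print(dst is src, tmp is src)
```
[1, 1, 8, 59]
[1, 1, 8]
True False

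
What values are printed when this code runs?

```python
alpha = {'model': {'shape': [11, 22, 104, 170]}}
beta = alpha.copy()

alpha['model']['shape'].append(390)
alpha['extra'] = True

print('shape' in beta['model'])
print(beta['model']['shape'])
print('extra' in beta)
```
True
[11, 22, 104, 170, 390]
False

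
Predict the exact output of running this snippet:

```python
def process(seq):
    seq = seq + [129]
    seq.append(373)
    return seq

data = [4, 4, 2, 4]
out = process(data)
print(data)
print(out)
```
[4, 4, 2, 4]
[4, 4, 2, 4, 129, 373]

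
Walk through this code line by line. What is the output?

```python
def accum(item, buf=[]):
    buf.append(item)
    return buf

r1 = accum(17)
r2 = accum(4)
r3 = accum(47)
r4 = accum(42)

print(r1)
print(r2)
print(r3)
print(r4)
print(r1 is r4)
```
[17, 4, 47, 42]
[17, 4, 47, 42]
[17, 4, 47, 42]
[17, 4, 47, 42]
True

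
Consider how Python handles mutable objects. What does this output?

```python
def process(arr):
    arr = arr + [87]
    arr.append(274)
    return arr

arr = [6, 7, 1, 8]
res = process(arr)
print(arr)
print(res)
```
[6, 7, 1, 8]
[6, 7, 1, 8, 87, 274]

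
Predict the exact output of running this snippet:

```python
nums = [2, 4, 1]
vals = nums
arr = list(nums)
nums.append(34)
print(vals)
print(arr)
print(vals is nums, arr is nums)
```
[2, 4, 1, 34]
[2, 4, 1]
True False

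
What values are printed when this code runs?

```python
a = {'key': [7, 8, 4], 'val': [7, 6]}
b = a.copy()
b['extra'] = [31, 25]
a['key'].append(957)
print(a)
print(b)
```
{'key': [7, 8, 4, 957], 'val': [7, 6]}
{'key': [7, 8, 4, 957], 'val': [7, 6], 'extra': [31, 25]}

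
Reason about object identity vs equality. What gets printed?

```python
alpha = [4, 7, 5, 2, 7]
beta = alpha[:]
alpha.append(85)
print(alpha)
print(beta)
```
[4, 7, 5, 2, 7, 85]
[4, 7, 5, 2, 7]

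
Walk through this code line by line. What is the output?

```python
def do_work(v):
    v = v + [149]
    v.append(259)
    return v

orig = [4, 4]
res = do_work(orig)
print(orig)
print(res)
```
[4, 4]
[4, 4, 149, 259]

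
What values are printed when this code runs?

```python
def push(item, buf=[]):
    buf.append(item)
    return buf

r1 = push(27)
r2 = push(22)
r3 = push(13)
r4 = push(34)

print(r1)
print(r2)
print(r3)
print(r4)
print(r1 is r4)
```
[27, 22, 13, 34]
[27, 22, 13, 34]
[27, 22, 13, 34]
[27, 22, 13, 34]
True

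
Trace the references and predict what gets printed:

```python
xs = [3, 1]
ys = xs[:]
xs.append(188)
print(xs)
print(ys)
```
[3, 1, 188]
[3, 1]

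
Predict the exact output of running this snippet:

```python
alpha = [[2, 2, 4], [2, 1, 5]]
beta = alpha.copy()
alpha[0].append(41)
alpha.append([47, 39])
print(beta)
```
[[2, 2, 4, 41], [2, 1, 5]]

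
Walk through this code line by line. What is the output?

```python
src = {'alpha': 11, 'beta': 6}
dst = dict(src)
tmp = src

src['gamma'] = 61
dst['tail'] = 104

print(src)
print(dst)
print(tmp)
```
{'alpha': 11, 'beta': 6, 'gamma': 61}
{'alpha': 11, 'beta': 6, 'tail': 104}
{'alpha': 11, 'beta': 6, 'gamma': 61}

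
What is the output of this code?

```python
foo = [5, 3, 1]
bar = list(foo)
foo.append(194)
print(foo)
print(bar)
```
[5, 3, 1, 194]
[5, 3, 1]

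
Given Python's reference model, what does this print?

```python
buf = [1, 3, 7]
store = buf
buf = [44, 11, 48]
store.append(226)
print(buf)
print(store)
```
[44, 11, 48]
[1, 3, 7, 226]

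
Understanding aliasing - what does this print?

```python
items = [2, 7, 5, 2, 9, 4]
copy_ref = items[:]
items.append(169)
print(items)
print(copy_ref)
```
[2, 7, 5, 2, 9, 4, 169]
[2, 7, 5, 2, 9, 4]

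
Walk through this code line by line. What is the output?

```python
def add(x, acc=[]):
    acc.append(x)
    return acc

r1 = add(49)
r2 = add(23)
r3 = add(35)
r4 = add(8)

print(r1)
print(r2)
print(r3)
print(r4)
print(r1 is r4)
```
[49, 23, 35, 8]
[49, 23, 35, 8]
[49, 23, 35, 8]
[49, 23, 35, 8]
True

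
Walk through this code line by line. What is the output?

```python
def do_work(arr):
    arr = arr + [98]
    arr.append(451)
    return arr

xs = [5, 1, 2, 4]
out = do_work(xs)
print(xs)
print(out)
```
[5, 1, 2, 4]
[5, 1, 2, 4, 98, 451]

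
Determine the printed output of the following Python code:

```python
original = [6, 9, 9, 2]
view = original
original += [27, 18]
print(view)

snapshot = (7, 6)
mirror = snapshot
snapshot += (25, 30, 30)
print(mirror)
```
[6, 9, 9, 2, 27, 18]
(7, 6)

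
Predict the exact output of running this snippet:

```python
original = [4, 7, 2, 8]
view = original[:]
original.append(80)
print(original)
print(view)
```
[4, 7, 2, 8, 80]
[4, 7, 2, 8]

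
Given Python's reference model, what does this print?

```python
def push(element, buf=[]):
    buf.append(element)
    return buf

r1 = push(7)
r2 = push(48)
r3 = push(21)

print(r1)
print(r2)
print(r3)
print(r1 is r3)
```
[7, 48, 21]
[7, 48, 21]
[7, 48, 21]
True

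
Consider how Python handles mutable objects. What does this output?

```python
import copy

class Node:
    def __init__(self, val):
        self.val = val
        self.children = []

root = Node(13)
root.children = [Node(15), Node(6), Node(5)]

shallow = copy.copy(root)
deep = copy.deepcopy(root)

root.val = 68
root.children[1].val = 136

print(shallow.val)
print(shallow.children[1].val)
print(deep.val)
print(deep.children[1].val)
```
13
136
13
6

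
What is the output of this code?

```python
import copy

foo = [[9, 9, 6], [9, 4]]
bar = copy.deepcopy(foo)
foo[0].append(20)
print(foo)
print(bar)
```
[[9, 9, 6, 20], [9, 4]]
[[9, 9, 6], [9, 4]]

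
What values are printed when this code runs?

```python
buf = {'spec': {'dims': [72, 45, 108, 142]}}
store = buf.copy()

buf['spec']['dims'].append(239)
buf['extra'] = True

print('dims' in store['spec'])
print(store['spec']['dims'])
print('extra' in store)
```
True
[72, 45, 108, 142, 239]
False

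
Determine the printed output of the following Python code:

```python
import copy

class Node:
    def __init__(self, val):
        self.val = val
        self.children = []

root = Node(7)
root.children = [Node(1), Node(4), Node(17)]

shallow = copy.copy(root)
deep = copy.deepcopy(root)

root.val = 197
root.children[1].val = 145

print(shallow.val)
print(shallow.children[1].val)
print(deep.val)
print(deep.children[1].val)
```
7
145
7
4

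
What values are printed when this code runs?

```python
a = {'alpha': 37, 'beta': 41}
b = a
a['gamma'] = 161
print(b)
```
{'alpha': 37, 'beta': 41, 'gamma': 161}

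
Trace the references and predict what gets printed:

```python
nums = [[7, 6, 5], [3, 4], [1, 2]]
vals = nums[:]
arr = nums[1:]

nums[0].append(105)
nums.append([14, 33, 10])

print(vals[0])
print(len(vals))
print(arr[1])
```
[7, 6, 5, 105]
3
[1, 2]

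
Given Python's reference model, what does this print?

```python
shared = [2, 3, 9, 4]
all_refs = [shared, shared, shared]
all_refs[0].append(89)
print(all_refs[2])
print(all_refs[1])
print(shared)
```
[2, 3, 9, 4, 89]
[2, 3, 9, 4, 89]
[2, 3, 9, 4, 89]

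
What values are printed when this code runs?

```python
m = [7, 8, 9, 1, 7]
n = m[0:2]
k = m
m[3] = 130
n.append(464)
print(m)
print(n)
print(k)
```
[7, 8, 9, 130, 7]
[7, 8, 464]
[7, 8, 9, 130, 7]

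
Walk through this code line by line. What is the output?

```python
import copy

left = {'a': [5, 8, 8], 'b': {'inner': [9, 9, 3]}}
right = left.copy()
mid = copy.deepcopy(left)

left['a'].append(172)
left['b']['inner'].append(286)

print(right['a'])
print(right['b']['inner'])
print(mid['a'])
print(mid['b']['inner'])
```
[5, 8, 8, 172]
[9, 9, 3, 286]
[5, 8, 8]
[9, 9, 3]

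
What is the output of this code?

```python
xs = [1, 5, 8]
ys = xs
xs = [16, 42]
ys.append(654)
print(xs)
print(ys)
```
[16, 42]
[1, 5, 8, 654]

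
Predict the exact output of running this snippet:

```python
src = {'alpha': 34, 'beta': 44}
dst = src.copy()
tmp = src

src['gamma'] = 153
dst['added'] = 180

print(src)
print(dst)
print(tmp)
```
{'alpha': 34, 'beta': 44, 'gamma': 153}
{'alpha': 34, 'beta': 44, 'added': 180}
{'alpha': 34, 'beta': 44, 'gamma': 153}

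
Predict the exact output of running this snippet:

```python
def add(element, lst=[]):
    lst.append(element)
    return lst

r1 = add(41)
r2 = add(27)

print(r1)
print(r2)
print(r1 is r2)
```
[41, 27]
[41, 27]
True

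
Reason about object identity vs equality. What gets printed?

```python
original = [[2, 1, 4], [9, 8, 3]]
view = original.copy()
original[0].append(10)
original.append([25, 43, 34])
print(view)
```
[[2, 1, 4, 10], [9, 8, 3]]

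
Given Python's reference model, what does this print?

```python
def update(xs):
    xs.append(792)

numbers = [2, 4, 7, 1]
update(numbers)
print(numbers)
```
[2, 4, 7, 1, 792]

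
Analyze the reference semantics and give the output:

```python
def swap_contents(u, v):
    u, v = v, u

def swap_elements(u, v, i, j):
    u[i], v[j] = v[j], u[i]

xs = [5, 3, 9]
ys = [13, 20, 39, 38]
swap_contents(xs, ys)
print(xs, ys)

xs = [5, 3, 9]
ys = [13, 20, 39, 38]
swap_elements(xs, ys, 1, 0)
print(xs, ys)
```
[5, 3, 9] [13, 20, 39, 38]
[5, 13, 9] [3, 20, 39, 38]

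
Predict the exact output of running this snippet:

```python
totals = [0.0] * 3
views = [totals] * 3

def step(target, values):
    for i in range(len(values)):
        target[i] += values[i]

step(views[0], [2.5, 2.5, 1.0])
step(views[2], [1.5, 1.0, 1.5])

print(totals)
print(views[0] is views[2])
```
[4.0, 3.5, 2.5]
True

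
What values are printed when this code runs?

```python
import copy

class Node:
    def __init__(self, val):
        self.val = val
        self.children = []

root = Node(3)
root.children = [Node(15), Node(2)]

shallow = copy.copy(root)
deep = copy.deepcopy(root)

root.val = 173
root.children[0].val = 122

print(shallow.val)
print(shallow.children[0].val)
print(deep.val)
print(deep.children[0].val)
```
3
122
3
15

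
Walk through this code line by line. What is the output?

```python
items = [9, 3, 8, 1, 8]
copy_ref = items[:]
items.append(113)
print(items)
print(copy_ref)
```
[9, 3, 8, 1, 8, 113]
[9, 3, 8, 1, 8]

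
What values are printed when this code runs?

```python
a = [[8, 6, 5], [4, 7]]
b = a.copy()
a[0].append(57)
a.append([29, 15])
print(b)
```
[[8, 6, 5, 57], [4, 7]]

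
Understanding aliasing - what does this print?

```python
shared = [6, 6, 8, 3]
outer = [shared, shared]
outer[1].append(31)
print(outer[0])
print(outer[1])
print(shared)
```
[6, 6, 8, 3, 31]
[6, 6, 8, 3, 31]
[6, 6, 8, 3, 31]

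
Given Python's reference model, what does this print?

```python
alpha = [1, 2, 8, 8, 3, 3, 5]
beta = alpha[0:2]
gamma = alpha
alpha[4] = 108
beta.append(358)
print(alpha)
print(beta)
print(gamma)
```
[1, 2, 8, 8, 108, 3, 5]
[1, 2, 358]
[1, 2, 8, 8, 108, 3, 5]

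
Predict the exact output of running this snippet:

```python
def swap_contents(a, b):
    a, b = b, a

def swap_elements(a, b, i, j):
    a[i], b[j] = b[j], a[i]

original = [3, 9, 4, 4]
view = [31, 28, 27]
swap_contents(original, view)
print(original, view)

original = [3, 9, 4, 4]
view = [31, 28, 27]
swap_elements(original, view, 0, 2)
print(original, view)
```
[3, 9, 4, 4] [31, 28, 27]
[27, 9, 4, 4] [31, 28, 3]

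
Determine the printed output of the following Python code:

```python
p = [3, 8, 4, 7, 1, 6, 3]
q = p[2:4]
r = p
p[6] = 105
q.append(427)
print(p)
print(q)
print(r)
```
[3, 8, 4, 7, 1, 6, 105]
[4, 7, 427]
[3, 8, 4, 7, 1, 6, 105]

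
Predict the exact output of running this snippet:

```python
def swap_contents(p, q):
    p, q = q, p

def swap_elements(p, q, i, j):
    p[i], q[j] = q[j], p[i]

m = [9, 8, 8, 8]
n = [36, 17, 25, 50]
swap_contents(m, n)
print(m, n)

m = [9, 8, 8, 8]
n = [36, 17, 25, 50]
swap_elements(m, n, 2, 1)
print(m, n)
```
[9, 8, 8, 8] [36, 17, 25, 50]
[9, 8, 17, 8] [36, 8, 25, 50]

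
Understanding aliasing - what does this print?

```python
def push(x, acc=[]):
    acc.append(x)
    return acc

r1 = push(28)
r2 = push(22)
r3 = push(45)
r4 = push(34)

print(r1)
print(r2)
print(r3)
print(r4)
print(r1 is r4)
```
[28, 22, 45, 34]
[28, 22, 45, 34]
[28, 22, 45, 34]
[28, 22, 45, 34]
True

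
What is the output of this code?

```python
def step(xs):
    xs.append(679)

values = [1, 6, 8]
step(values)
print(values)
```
[1, 6, 8, 679]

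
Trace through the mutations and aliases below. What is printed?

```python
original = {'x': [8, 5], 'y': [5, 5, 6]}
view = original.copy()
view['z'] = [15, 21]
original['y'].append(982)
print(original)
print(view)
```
{'x': [8, 5], 'y': [5, 5, 6, 982]}
{'x': [8, 5], 'y': [5, 5, 6, 982], 'z': [15, 21]}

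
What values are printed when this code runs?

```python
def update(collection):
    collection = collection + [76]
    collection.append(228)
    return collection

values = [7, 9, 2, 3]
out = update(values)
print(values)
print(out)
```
[7, 9, 2, 3]
[7, 9, 2, 3, 76, 228]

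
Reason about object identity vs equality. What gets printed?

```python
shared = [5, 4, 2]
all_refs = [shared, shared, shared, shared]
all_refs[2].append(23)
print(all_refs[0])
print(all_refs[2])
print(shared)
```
[5, 4, 2, 23]
[5, 4, 2, 23]
[5, 4, 2, 23]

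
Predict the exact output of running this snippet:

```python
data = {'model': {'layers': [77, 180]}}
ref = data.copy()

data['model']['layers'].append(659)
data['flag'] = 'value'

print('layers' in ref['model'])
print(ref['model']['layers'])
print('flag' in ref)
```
True
[77, 180, 659]
False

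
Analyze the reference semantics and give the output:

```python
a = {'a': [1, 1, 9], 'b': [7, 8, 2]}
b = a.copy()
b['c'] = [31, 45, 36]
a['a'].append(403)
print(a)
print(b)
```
{'a': [1, 1, 9, 403], 'b': [7, 8, 2]}
{'a': [1, 1, 9, 403], 'b': [7, 8, 2], 'c': [31, 45, 36]}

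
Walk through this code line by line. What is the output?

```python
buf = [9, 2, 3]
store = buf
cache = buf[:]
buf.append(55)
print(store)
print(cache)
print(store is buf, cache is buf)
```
[9, 2, 3, 55]
[9, 2, 3]
True False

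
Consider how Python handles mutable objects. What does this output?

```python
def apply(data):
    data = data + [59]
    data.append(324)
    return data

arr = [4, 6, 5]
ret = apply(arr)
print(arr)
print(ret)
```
[4, 6, 5]
[4, 6, 5, 59, 324]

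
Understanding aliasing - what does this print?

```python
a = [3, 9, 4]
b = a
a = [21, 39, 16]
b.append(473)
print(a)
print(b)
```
[21, 39, 16]
[3, 9, 4, 473]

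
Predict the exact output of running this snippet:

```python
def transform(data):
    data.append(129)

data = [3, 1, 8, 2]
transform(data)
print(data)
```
[3, 1, 8, 2, 129]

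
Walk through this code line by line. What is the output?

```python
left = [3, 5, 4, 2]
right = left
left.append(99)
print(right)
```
[3, 5, 4, 2, 99]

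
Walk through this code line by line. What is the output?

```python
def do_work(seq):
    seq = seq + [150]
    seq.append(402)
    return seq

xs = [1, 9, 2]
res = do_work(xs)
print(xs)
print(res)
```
[1, 9, 2]
[1, 9, 2, 150, 402]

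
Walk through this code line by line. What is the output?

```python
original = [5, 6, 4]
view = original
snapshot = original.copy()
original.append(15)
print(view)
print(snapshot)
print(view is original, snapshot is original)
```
[5, 6, 4, 15]
[5, 6, 4]
True False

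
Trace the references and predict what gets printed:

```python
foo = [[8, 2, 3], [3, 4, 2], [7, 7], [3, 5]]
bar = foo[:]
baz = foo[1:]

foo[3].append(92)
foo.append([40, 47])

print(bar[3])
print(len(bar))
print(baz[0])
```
[3, 5, 92]
4
[3, 4, 2]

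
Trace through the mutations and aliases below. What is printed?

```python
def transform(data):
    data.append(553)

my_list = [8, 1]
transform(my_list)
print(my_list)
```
[8, 1, 553]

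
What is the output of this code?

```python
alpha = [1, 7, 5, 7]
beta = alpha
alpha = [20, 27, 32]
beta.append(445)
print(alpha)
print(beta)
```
[20, 27, 32]
[1, 7, 5, 7, 445]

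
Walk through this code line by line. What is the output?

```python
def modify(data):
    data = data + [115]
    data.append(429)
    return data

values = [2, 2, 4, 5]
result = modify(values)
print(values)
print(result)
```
[2, 2, 4, 5]
[2, 2, 4, 5, 115, 429]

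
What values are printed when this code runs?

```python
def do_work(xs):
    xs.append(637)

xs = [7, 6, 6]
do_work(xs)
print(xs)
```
[7, 6, 6, 637]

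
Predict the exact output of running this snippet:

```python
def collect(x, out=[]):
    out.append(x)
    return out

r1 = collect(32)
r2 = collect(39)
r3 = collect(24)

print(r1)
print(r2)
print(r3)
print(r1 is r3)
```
[32, 39, 24]
[32, 39, 24]
[32, 39, 24]
True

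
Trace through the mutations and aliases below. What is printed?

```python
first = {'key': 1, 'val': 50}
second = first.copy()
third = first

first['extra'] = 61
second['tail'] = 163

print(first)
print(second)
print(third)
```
{'key': 1, 'val': 50, 'extra': 61}
{'key': 1, 'val': 50, 'tail': 163}
{'key': 1, 'val': 50, 'extra': 61}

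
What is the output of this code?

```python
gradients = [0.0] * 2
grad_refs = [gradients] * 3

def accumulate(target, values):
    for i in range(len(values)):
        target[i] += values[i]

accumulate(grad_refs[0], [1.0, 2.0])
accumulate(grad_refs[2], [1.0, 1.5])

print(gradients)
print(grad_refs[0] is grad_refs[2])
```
[2.0, 3.5]
True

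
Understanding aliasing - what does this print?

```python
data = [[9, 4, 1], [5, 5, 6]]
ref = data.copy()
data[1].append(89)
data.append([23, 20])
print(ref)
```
[[9, 4, 1], [5, 5, 6, 89]]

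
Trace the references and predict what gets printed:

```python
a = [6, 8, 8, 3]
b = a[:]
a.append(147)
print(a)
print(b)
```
[6, 8, 8, 3, 147]
[6, 8, 8, 3]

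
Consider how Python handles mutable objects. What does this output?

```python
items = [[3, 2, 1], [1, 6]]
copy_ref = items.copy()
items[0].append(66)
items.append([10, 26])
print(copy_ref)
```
[[3, 2, 1, 66], [1, 6]]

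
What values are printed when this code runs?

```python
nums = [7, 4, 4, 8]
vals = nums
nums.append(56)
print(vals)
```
[7, 4, 4, 8, 56]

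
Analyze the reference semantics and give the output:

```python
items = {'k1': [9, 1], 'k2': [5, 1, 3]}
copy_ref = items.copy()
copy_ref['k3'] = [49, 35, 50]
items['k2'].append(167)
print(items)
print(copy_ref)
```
{'k1': [9, 1], 'k2': [5, 1, 3, 167]}
{'k1': [9, 1], 'k2': [5, 1, 3, 167], 'k3': [49, 35, 50]}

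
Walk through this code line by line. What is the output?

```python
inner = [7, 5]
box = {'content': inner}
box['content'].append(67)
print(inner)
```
[7, 5, 67]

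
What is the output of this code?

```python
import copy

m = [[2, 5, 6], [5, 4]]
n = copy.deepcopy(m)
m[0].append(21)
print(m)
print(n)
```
[[2, 5, 6, 21], [5, 4]]
[[2, 5, 6], [5, 4]]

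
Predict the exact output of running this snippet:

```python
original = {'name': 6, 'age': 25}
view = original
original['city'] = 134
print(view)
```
{'name': 6, 'age': 25, 'city': 134}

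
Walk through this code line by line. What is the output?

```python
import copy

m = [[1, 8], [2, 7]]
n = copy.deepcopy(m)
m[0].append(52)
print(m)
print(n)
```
[[1, 8, 52], [2, 7]]
[[1, 8], [2, 7]]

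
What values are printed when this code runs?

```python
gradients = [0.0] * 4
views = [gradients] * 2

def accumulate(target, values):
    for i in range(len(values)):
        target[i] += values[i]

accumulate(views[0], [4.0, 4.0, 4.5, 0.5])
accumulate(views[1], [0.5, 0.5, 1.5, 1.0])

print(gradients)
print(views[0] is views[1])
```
[4.5, 4.5, 6.0, 1.5]
True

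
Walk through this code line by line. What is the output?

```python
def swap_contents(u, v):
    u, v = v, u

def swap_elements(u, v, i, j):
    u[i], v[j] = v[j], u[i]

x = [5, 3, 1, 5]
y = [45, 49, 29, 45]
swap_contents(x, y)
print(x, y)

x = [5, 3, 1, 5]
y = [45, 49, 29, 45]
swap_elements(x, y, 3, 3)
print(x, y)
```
[5, 3, 1, 5] [45, 49, 29, 45]
[5, 3, 1, 45] [45, 49, 29, 5]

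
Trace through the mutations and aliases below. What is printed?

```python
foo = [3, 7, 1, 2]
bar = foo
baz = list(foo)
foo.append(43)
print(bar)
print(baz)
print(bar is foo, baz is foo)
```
[3, 7, 1, 2, 43]
[3, 7, 1, 2]
True False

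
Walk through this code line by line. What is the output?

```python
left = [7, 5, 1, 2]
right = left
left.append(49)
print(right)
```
[7, 5, 1, 2, 49]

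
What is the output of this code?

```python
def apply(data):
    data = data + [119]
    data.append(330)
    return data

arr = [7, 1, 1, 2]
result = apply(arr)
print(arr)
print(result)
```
[7, 1, 1, 2]
[7, 1, 1, 2, 119, 330]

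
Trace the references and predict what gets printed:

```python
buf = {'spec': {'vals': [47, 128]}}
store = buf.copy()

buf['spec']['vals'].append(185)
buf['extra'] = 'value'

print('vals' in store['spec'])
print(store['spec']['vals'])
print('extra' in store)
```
True
[47, 128, 185]
False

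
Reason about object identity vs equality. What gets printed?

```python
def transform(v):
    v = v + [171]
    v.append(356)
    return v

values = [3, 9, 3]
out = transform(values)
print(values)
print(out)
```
[3, 9, 3]
[3, 9, 3, 171, 356]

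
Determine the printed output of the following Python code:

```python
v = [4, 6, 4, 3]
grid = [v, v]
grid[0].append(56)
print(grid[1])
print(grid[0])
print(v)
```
[4, 6, 4, 3, 56]
[4, 6, 4, 3, 56]
[4, 6, 4, 3, 56]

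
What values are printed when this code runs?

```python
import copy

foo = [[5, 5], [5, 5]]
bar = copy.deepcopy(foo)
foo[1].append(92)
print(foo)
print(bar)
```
[[5, 5], [5, 5, 92]]
[[5, 5], [5, 5]]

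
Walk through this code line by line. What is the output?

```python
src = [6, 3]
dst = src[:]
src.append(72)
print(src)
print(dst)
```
[6, 3, 72]
[6, 3]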